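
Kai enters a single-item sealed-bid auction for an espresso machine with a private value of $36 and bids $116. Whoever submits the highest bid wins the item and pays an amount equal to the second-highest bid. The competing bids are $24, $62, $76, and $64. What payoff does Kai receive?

Payoff = -$40.

Highest competing bid: $76.
Kai's bid $116 is the highest overall, so Kai wins and pays the second-highest bid, $76.
Payoff = value − price = $36 − $76 = -$40.
Overbidding won the item at a price above value — truthful bidding would have avoided this loss.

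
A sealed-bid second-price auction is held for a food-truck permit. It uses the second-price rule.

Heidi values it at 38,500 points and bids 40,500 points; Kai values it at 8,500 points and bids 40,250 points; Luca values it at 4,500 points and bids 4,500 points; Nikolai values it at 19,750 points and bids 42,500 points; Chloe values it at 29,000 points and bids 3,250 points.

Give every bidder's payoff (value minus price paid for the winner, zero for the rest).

Heidi 0 points, Kai 0 points, Luca 0 points, Nikolai -20,750 points, Chloe 0 points.

Bids in descending order: Nikolai 42,500 points, then Heidi 40,500 points, then Kai 40,250 points, then Luca 4,500 points, then Chloe 3,250 points.
Nikolai has the top bid and wins; the price is the second-highest bid, 40,500 points.
Nikolai's payoff = 19,750 points − 40,500 points = -20,750 points. All other bidders lose, so their payoff is 0.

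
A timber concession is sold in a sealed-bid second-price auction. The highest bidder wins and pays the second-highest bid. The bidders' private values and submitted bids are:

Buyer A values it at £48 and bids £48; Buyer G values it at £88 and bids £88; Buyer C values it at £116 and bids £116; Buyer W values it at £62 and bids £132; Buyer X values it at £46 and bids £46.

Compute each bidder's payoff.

Buyer A £0, Buyer G £0, Buyer C £0, Buyer W -£54, Buyer X £0.

Ordered from highest: Buyer W £132 > Buyer C £116 > Buyer G £88 > Buyer A £48 > Buyer X £46.
Buyer W has the top bid and wins; the price is the second-highest bid, £116.
Buyer W's payoff = £62 − £116 = -£54. All other bidders lose, so their payoff is 0.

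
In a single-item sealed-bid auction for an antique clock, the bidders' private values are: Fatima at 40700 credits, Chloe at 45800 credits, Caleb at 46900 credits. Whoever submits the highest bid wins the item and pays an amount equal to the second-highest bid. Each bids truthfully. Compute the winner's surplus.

Bids in descending order: Caleb 46900 credits, then Chloe 45800 credits, then Fatima 40700 credits.
Caleb wins with the top bid and pays the second-highest, 45800 credits.
Surplus = 46900 credits − 45800 credits = 1100 credits.

1100 credits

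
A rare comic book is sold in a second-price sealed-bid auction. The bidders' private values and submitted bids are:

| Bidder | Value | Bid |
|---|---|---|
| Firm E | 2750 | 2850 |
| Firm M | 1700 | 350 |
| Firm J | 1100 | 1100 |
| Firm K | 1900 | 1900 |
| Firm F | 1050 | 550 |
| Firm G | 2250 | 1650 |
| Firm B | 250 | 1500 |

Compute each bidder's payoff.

Ordered from highest: Firm E 2850 > Firm K 1900 > Firm G 1650 > Firm B 1500 > Firm J 1100 > Firm F 550 > Firm M 350.
Firm E has the top bid and wins; the price is the second-highest bid, 1900.
Firm E's payoff = 2750 − 1900 = 850. All other bidders lose, so their payoff is 0.

Firm E 850, Firm M 0, Firm J 0, Firm K 0, Firm F 0, Firm G 0, Firm B 0.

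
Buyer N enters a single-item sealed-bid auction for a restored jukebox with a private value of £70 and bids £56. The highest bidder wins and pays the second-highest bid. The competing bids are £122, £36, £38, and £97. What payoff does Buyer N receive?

Highest competing bid: £122.
Buyer N's bid £56 is not the highest, so Buyer N loses, pays nothing, and earns zero payoff.

Buyer N's payoff: £0.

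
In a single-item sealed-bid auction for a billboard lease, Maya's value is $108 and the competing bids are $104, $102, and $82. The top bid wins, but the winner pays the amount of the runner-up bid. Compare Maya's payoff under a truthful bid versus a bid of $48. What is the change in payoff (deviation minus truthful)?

The highest competing bid is $104.
Bidding truthfully at $108: Maya has the top bid, wins, and pays the second-highest bid $104. Payoff = $108 − $104 = $4.
Bidding $48: the top bid is $104 (a rival), so Maya loses. Payoff = $0.
Change = $0 − $4 = -$4.

Payoff change: -$4.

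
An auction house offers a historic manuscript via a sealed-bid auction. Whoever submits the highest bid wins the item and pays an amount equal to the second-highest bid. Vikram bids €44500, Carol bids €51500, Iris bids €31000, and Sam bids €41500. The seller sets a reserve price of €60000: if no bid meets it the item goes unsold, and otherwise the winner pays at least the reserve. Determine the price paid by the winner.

Ordered from highest: Carol €51500; Vikram €44500; Sam €41500; Iris €31000.
The top bid €51500 is below the reserve €60000, so the item goes unsold and nothing is paid.

unsold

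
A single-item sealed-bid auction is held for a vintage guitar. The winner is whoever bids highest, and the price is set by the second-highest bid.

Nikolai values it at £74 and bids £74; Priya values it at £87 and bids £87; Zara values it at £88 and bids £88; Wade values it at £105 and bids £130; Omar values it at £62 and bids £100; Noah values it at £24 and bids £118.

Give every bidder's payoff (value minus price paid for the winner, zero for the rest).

Nikolai £0, Priya £0, Zara £0, Wade -£13, Omar £0, Noah £0.

Sorted high to low: Wade £130, then Noah £118, then Omar £100, then Zara £88, then Priya £87, then Nikolai £74.
Wade has the top bid and wins; the price is the second-highest bid, £118.
Wade's payoff = £105 − £118 = -£13. All other bidders lose, so their payoff is 0.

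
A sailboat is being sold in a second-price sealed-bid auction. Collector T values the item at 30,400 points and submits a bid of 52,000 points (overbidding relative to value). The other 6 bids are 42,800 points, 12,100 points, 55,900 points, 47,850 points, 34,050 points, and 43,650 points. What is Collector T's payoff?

Payoff = 0 points.

Highest competing bid: 55,900 points.
Collector T's bid 52,000 points is not the highest, so Collector T loses, pays nothing, and earns zero payoff.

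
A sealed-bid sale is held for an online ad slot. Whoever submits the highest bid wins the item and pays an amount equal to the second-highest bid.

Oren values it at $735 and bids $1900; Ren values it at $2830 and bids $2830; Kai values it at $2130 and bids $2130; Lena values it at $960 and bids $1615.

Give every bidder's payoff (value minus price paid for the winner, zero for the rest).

Bids in descending order: Ren $2830, then Kai $2130, then Oren $1900, then Lena $1615.
Ren has the top bid and wins; the price is the second-highest bid, $2130.
Ren's payoff = $2830 − $2130 = $700. All other bidders lose, so their payoff is 0.

Payoffs: Oren $0, Ren $700, Kai $0, Lena $0.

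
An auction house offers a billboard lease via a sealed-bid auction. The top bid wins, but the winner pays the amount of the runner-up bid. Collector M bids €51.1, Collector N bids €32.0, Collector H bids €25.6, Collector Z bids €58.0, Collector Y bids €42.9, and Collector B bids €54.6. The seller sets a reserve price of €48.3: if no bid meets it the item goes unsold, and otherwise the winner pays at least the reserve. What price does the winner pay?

Price paid: €54.6.

Sorted high to low: Collector Z €58.0 > Collector B €54.6 > Collector M €51.1 > Collector Y €42.9 > Collector N €32.0 > Collector H €25.6.
Collector Z has the highest bid, so Collector Z wins.
The second-highest bid is €54.6, which exceeds the reserve, so that sets the price.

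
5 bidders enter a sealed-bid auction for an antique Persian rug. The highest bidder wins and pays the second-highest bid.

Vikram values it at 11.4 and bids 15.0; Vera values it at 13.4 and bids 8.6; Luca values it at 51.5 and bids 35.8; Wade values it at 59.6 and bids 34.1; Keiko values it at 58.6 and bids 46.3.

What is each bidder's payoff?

Payoffs: Vikram 0.0, Vera 0.0, Luca 0.0, Wade 0.0, Keiko 22.8.

Sorted high to low: Keiko 46.3, then Luca 35.8, then Wade 34.1, then Vikram 15.0, then Vera 8.6.
Keiko has the top bid and wins; the price is the second-highest bid, 35.8.
Keiko's payoff = 58.6 − 35.8 = 22.8. All other bidders lose, so their payoff is 0.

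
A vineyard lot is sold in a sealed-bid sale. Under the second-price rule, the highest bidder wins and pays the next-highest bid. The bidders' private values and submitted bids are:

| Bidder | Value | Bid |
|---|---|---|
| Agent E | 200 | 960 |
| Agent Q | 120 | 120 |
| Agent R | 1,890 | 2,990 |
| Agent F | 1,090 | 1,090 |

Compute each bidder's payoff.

Payoffs: Agent E 0, Agent Q 0, Agent R 800, Agent F 0.

Bids in descending order: Agent R 2,990; Agent F 1,090; Agent E 960; Agent Q 120.
Agent R has the top bid and wins; the price is the second-highest bid, 1,090.
Agent R's payoff = 1,890 − 1,090 = 800. All other bidders lose, so their payoff is 0.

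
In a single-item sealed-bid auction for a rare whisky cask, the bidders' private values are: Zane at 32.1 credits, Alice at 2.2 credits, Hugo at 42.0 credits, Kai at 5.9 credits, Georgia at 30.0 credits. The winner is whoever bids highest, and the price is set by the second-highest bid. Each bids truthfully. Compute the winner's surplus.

Ordered from highest: Hugo 42.0 credits > Zane 32.1 credits > Georgia 30.0 credits > Kai 5.9 credits > Alice 2.2 credits.
Hugo wins with the top bid and pays the second-highest, 32.1 credits.
Surplus = 42.0 credits − 32.1 credits = 9.9 credits.

Surplus = 9.9 credits.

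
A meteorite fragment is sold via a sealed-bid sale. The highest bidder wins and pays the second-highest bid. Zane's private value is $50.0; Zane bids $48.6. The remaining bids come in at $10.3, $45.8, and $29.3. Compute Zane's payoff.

Zane's payoff: $4.2.

Highest competing bid: $45.8.
Zane's bid $48.6 is the highest overall, so Zane wins and pays the second-highest bid, $45.8.
Payoff = value − price = $50.0 − $45.8 = $4.2.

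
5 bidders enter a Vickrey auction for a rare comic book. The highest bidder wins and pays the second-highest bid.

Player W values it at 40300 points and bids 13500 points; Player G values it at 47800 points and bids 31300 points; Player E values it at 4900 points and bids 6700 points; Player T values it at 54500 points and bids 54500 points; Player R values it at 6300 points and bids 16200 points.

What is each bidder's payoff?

Payoffs: Player W 0 points, Player G 0 points, Player E 0 points, Player T 23200 points, Player R 0 points.

Ordered from highest: Player T 54500 points; Player G 31300 points; Player R 16200 points; Player W 13500 points; Player E 6700 points.
Player T has the top bid and wins; the price is the second-highest bid, 31300 points.
Player T's payoff = 54500 points − 31300 points = 23200 points. All other bidders lose, so their payoff is 0.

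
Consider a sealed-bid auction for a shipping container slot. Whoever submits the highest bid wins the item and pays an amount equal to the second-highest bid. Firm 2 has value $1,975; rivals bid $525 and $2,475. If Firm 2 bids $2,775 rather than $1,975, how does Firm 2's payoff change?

Change in payoff: -$500.

The highest competing bid is $2,475.
Bidding truthfully at $1,975: the top bid is $2,475 (a rival), so Firm 2 loses. Payoff = $0.
Bidding $2,775: Firm 2 has the top bid, wins, and pays the second-highest bid $2,475. Payoff = $1,975 − $2,475 = -$500.
Change = -$500 − $0 = -$500.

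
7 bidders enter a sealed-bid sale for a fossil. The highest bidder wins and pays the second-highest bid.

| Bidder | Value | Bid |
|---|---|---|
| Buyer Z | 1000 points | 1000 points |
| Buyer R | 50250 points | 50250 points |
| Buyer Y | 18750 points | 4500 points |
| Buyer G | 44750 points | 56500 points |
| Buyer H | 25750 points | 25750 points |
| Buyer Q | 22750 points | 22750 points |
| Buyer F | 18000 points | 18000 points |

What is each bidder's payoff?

Bids in descending order: Buyer G 56500 points, then Buyer R 50250 points, then Buyer H 25750 points, then Buyer Q 22750 points, then Buyer F 18000 points, then Buyer Y 4500 points, then Buyer Z 1000 points.
Buyer G has the top bid and wins; the price is the second-highest bid, 50250 points.
Buyer G's payoff = 44750 points − 50250 points = -5500 points. All other bidders lose, so their payoff is 0.

Payoffs: Buyer Z 0 points, Buyer R 0 points, Buyer Y 0 points, Buyer G -5500 points, Buyer H 0 points, Buyer Q 0 points, Buyer F 0 points.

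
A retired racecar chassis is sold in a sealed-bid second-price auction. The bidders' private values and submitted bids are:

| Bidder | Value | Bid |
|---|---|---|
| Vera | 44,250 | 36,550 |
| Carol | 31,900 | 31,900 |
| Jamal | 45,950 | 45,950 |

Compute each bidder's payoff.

Vera 0, Carol 0, Jamal 9,400.

Bids in descending order: Jamal 45,950, then Vera 36,550, then Carol 31,900.
Jamal has the top bid and wins; the price is the second-highest bid, 36,550.
Jamal's payoff = 45,950 − 36,550 = 9,400. All other bidders lose, so their payoff is 0.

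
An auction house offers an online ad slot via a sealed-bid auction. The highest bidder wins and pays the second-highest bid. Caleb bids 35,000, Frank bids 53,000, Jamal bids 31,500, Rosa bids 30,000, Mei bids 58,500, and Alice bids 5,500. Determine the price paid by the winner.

Ordered from highest: Mei 58,500 > Frank 53,000 > Caleb 35,000 > Jamal 31,500 > Rosa 30,000 > Alice 5,500.
Mei has the highest bid, so Mei wins.
The second-highest bid is 53,000, so that is what Mei pays.

Price paid: 53,000.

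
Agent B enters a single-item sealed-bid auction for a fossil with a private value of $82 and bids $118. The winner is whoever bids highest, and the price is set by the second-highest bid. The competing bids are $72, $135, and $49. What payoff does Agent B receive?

Highest competing bid: $135.
Agent B's bid $118 is not the highest, so Agent B loses, pays nothing, and earns zero payoff.

Agent B's payoff: $0.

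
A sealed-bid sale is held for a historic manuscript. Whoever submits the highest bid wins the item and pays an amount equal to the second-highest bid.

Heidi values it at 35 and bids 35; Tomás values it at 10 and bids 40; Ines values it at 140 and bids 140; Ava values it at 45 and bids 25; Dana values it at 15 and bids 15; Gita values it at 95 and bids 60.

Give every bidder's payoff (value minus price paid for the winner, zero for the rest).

Ordered from highest: Ines 140; Gita 60; Tomás 40; Heidi 35; Ava 25; Dana 15.
Ines has the top bid and wins; the price is the second-highest bid, 60.
Ines's payoff = 140 − 60 = 80. All other bidders lose, so their payoff is 0.

Payoffs: Heidi 0, Tomás 0, Ines 80, Ava 0, Dana 0, Gita 0.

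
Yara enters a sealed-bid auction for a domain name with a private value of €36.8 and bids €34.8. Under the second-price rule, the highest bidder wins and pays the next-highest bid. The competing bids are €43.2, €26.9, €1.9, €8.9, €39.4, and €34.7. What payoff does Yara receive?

€0.0

Highest competing bid: €43.2.
Yara's bid €34.8 is not the highest, so Yara loses, pays nothing, and earns zero payoff.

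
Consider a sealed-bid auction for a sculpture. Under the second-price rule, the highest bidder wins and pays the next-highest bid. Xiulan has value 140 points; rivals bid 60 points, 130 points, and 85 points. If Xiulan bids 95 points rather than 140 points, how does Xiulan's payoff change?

Change in payoff: -10 points.

The highest competing bid is 130 points.
Bidding truthfully at 140 points: Xiulan has the top bid, wins, and pays the second-highest bid 130 points. Payoff = 140 points − 130 points = 10 points.
Bidding 95 points: the top bid is 130 points (a rival), so Xiulan loses. Payoff = 0 points.
Change = 0 points − 10 points = -10 points.
This is the dominant-strategy logic: truthful bidding weakly beats any alternative.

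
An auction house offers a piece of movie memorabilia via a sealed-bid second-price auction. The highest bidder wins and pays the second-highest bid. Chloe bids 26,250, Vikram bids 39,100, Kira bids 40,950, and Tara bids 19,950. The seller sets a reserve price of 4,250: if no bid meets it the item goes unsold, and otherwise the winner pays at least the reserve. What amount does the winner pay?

Price paid: 39,100.

Bids in descending order: Kira 40,950 > Vikram 39,100 > Chloe 26,250 > Tara 19,950.
Kira has the highest bid, so Kira wins.
The second-highest bid is 39,100, which exceeds the reserve, so that sets the price.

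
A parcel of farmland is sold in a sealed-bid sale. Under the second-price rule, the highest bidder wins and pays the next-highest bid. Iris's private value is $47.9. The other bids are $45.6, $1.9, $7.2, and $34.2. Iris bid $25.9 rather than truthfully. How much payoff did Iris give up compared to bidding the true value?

The highest competing bid is $45.6.
Bidding truthfully at $47.9: Iris has the top bid, wins, and pays the second-highest bid $45.6. Payoff = $47.9 − $45.6 = $2.3.
Bidding $25.9: the top bid is $45.6 (a rival), so Iris loses. Payoff = $0.0.
Regret = truthful payoff − actual payoff = $2.3 − $0.0 = $2.3.
Deviating from a truthful bid can only lose payoff in a second-price auction — never gain.

Regret: $2.3.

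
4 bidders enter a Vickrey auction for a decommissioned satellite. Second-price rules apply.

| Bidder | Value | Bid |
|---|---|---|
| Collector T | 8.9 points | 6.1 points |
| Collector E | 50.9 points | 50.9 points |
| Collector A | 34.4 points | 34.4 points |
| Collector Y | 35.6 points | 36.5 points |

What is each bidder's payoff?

Payoffs: Collector T 0.0 points, Collector E 14.4 points, Collector A 0.0 points, Collector Y 0.0 points.

Ordered from highest: Collector E 50.9 points > Collector Y 36.5 points > Collector A 34.4 points > Collector T 6.1 points.
Collector E has the top bid and wins; the price is the second-highest bid, 36.5 points.
Collector E's payoff = 50.9 points − 36.5 points = 14.4 points. All other bidders lose, so their payoff is 0.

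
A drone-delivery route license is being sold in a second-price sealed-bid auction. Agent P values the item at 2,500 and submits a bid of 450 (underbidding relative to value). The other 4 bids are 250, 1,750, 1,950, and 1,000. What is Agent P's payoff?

Highest competing bid: 1,950.
Agent P's bid 450 is not the highest, so Agent P loses, pays nothing, and earns zero payoff.

0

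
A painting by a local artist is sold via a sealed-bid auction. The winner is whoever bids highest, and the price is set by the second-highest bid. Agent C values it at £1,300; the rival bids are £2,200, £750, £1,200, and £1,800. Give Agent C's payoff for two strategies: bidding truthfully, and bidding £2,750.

Truthful: £0; alternative: -£900.

The highest competing bid is £2,200.
Bidding truthfully at £1,300: the top bid is £2,200 (a rival), so Agent C loses. Payoff = £0.
Bidding £2,750: Agent C has the top bid, wins, and pays the second-highest bid £2,200. Payoff = £1,300 − £2,200 = -£900.
Deviating from a truthful bid can only lose payoff in a second-price auction — never gain.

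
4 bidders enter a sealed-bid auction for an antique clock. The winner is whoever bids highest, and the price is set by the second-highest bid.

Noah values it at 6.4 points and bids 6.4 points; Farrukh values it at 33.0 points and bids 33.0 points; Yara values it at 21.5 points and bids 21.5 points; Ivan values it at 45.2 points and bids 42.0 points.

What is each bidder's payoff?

Noah 0.0 points, Farrukh 0.0 points, Yara 0.0 points, Ivan 12.2 points.

Bids in descending order: Ivan 42.0 points; Farrukh 33.0 points; Yara 21.5 points; Noah 6.4 points.
Ivan has the top bid and wins; the price is the second-highest bid, 33.0 points.
Ivan's payoff = 45.2 points − 33.0 points = 12.2 points. All other bidders lose, so their payoff is 0.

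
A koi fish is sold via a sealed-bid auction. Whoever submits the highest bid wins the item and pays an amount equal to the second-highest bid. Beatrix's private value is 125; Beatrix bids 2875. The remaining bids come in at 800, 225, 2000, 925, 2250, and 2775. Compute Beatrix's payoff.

Beatrix's payoff: -2650.

Highest competing bid: 2775.
Beatrix's bid 2875 is the highest overall, so Beatrix wins and pays the second-highest bid, 2775.
Payoff = value − price = 125 − 2775 = -2650.
Overbidding won the item at a price above value — truthful bidding would have avoided this loss.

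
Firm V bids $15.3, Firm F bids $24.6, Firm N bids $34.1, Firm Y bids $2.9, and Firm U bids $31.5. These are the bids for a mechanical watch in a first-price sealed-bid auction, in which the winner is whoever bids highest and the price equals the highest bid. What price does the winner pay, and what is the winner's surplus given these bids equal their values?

The winner pays $34.1 for a surplus of $0.0.

Bids in descending order: Firm N $34.1, then Firm U $31.5, then Firm F $24.6, then Firm V $15.3, then Firm Y $2.9.
Firm N is the highest bidder, so Firm N wins.
Under the first-price rule, the price is the highest bid: $34.1.
Surplus = $34.1 − $34.1 = $0.0.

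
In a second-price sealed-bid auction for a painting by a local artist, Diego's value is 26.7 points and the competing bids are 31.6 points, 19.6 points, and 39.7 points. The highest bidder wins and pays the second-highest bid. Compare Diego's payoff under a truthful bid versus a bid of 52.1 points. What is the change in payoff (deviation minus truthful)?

-13.0 points

The highest competing bid is 39.7 points.
Bidding truthfully at 26.7 points: the top bid is 39.7 points (a rival), so Diego loses. Payoff = 0.0 points.
Bidding 52.1 points: Diego has the top bid, wins, and pays the second-highest bid 39.7 points. Payoff = 26.7 points − 39.7 points = -13.0 points.
Change = -13.0 points − 0.0 points = -13.0 points.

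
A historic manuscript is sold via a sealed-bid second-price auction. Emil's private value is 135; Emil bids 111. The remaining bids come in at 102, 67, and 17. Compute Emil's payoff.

Highest competing bid: 102.
Emil's bid 111 is the highest overall, so Emil wins and pays the second-highest bid, 102.
Payoff = value − price = 135 − 102 = 33.

Emil's payoff: 33.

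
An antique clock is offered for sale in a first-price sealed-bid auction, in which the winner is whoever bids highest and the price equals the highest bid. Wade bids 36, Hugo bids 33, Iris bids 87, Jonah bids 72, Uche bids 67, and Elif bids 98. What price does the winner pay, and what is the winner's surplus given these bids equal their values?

Price 98; surplus 0.

Ranking the bids: Elif 98 > Iris 87 > Jonah 72 > Uche 67 > Wade 36 > Hugo 33.
Elif is the highest bidder, so Elif wins.
Under the first-price rule, the price is the highest bid: 98.
Surplus = 98 − 98 = 0.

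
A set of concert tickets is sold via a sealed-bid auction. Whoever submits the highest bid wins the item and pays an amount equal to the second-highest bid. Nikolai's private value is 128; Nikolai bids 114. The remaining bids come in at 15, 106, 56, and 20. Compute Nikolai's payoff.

Payoff = 22.

Highest competing bid: 106.
Nikolai's bid 114 is the highest overall, so Nikolai wins and pays the second-highest bid, 106.
Payoff = value − price = 128 − 106 = 22.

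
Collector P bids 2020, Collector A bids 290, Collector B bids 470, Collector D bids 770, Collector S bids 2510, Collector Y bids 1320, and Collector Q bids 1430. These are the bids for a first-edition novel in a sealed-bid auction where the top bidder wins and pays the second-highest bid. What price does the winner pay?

Ranking the bids: Collector S 2510, then Collector P 2020, then Collector Q 1430, then Collector Y 1320, then Collector D 770, then Collector B 470, then Collector A 290.
Collector S is the highest bidder, so Collector S wins.
Under the second-price rule, the price is the second-highest bid: 2020.

Price paid: 2020.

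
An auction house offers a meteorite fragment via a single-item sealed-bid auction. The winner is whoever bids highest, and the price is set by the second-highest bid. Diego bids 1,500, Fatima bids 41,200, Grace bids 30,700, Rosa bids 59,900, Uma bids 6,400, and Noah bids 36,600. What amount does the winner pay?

Bids in descending order: Rosa 59,900; Fatima 41,200; Noah 36,600; Grace 30,700; Uma 6,400; Diego 1,500.
Rosa has the highest bid, so Rosa wins.
The second-highest bid is 41,200, so that is what Rosa pays.

The winner pays 41,200.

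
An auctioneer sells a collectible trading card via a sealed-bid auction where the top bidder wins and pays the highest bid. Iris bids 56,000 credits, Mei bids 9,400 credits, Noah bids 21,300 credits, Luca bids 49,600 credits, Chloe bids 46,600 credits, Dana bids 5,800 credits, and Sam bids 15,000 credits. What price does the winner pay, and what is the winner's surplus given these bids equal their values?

The winner pays 56,000 credits for a surplus of 0 credits.

Bids in descending order: Iris 56,000 credits > Luca 49,600 credits > Chloe 46,600 credits > Noah 21,300 credits > Sam 15,000 credits > Mei 9,400 credits > Dana 5,800 credits.
Iris is the highest bidder, so Iris wins.
Under the first-price rule, the price is the highest bid: 56,000 credits.
Surplus = 56,000 credits − 56,000 credits = 0 credits.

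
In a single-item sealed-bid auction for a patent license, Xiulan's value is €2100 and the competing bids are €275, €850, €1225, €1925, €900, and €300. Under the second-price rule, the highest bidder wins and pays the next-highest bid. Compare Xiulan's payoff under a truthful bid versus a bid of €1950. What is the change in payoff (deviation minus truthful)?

The highest competing bid is €1925.
Bidding truthfully at €2100: Xiulan has the top bid, wins, and pays the second-highest bid €1925. Payoff = €2100 − €1925 = €175.
Bidding €1950: Xiulan has the top bid, wins, and pays the second-highest bid €1925. Payoff = €2100 − €1925 = €175.
Change = €175 − €175 = €0.
The bid only affects whether you win, not the price — here both bids land on the same side of the top rival bid, so the deviation is payoff-neutral.

Payoff change: €0.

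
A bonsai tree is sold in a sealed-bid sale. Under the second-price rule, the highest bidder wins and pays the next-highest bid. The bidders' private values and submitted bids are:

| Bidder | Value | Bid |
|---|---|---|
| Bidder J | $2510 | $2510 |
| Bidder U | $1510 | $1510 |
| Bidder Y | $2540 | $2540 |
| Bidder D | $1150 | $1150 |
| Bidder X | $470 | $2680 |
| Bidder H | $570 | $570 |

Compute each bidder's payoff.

Bids in descending order: Bidder X $2680 > Bidder Y $2540 > Bidder J $2510 > Bidder U $1510 > Bidder D $1150 > Bidder H $570.
Bidder X has the top bid and wins; the price is the second-highest bid, $2540.
Bidder X's payoff = $470 − $2540 = -$2070. All other bidders lose, so their payoff is 0.

Payoffs: Bidder J $0, Bidder U $0, Bidder Y $0, Bidder D $0, Bidder X -$2070, Bidder H $0.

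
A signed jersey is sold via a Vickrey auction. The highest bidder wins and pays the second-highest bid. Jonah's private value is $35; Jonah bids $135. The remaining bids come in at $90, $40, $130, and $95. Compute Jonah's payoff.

Jonah's payoff: -$95.

Highest competing bid: $130.
Jonah's bid $135 is the highest overall, so Jonah wins and pays the second-highest bid, $130.
Payoff = value − price = $35 − $130 = -$95.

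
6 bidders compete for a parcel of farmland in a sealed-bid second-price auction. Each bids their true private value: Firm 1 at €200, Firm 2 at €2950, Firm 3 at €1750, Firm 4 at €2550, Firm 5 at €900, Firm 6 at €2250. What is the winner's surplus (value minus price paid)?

Surplus = €400.

Sorted high to low: Firm 2 €2950; Firm 4 €2550; Firm 6 €2250; Firm 3 €1750; Firm 5 €900; Firm 1 €200.
Firm 2 wins with the top bid and pays the second-highest, €2550.
Surplus = €2950 − €2550 = €400.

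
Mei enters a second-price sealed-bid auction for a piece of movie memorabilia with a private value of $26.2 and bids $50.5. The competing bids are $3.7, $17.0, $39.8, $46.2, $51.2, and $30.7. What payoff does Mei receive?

Highest competing bid: $51.2.
Mei's bid $50.5 is not the highest, so Mei loses, pays nothing, and earns zero payoff.

$0.0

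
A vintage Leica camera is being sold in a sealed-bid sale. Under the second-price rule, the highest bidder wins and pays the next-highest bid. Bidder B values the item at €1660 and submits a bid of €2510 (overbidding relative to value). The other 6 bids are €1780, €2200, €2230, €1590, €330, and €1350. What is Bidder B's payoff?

Highest competing bid: €2230.
Bidder B's bid €2510 is the highest overall, so Bidder B wins and pays the second-highest bid, €2230.
Payoff = value − price = €1660 − €2230 = -€570.

-€570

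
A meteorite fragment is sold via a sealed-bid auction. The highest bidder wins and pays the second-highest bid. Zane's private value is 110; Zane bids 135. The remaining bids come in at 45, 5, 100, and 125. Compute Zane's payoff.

-15

Highest competing bid: 125.
Zane's bid 135 is the highest overall, so Zane wins and pays the second-highest bid, 125.
Payoff = value − price = 110 − 125 = -15.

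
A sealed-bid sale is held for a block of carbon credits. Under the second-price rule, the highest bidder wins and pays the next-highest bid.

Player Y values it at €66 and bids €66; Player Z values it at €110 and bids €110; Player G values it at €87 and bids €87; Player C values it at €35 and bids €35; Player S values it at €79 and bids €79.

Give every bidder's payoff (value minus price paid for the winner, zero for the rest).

Ranking the bids: Player Z €110; Player G €87; Player S €79; Player Y €66; Player C €35.
Player Z has the top bid and wins; the price is the second-highest bid, €87.
Player Z's payoff = €110 − €87 = €23. All other bidders lose, so their payoff is 0.

Player Y €0, Player Z €23, Player G €0, Player C €0, Player S €0.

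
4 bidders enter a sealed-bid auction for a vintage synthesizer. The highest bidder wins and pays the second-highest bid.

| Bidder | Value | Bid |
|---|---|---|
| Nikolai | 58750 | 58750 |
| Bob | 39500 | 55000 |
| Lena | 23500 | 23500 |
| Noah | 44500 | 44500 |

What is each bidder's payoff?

Payoffs: Nikolai 3750, Bob 0, Lena 0, Noah 0.

Sorted high to low: Nikolai 58750; Bob 55000; Noah 44500; Lena 23500.
Nikolai has the top bid and wins; the price is the second-highest bid, 55000.
Nikolai's payoff = 58750 − 55000 = 3750. All other bidders lose, so their payoff is 0.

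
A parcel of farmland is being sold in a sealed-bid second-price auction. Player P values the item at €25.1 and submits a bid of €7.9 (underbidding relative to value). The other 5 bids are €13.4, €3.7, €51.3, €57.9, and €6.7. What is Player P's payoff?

€0.0

Highest competing bid: €57.9.
Player P's bid €7.9 is not the highest, so Player P loses, pays nothing, and earns zero payoff.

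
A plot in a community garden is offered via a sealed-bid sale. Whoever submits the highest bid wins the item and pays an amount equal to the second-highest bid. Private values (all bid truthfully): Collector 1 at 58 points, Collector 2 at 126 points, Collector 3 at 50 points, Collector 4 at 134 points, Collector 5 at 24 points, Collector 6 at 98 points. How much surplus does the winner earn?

Sorted high to low: Collector 4 134 points, then Collector 2 126 points, then Collector 6 98 points, then Collector 1 58 points, then Collector 3 50 points, then Collector 5 24 points.
Collector 4 wins with the top bid and pays the second-highest, 126 points.
Surplus = 134 points − 126 points = 8 points.

Surplus = 8 points.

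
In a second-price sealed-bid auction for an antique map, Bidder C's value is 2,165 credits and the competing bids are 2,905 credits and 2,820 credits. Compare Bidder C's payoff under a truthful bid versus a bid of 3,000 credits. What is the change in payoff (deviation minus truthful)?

The highest competing bid is 2,905 credits.
Bidding truthfully at 2,165 credits: the top bid is 2,905 credits (a rival), so Bidder C loses. Payoff = 0 credits.
Bidding 3,000 credits: Bidder C has the top bid, wins, and pays the second-highest bid 2,905 credits. Payoff = 2,165 credits − 2,905 credits = -740 credits.
Change = -740 credits − 0 credits = -740 credits.

Change in payoff: -740 credits.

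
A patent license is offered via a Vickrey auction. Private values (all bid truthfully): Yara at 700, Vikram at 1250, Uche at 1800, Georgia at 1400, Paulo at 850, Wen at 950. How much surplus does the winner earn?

Sorted high to low: Uche 1800; Georgia 1400; Vikram 1250; Wen 950; Paulo 850; Yara 700.
Uche wins with the top bid and pays the second-highest, 1400.
Surplus = 1800 − 1400 = 400.

400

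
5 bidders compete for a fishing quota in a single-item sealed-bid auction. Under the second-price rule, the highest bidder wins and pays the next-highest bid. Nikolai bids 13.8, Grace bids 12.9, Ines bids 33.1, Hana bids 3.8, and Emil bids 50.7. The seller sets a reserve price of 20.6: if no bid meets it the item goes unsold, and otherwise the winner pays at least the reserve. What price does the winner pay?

Ranking the bids: Emil 50.7, then Ines 33.1, then Nikolai 13.8, then Grace 12.9, then Hana 3.8.
Emil has the highest bid, so Emil wins.
The second-highest bid is 33.1, which exceeds the reserve, so that sets the price.

33.1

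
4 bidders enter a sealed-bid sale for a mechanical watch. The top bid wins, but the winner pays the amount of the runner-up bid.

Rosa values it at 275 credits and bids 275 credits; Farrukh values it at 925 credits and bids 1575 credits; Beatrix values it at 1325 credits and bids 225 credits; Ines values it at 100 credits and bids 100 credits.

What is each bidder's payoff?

Ranking the bids: Farrukh 1575 credits; Rosa 275 credits; Beatrix 225 credits; Ines 100 credits.
Farrukh has the top bid and wins; the price is the second-highest bid, 275 credits.
Farrukh's payoff = 925 credits − 275 credits = 650 credits. All other bidders lose, so their payoff is 0.

Payoffs: Rosa 0 credits, Farrukh 650 credits, Beatrix 0 credits, Ines 0 credits.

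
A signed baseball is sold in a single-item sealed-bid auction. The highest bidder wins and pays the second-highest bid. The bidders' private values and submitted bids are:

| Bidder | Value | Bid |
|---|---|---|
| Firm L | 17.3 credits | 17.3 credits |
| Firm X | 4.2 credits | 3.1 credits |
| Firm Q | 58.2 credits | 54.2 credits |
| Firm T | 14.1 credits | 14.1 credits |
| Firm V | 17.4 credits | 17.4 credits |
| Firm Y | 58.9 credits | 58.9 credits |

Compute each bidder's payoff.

Ordered from highest: Firm Y 58.9 credits, then Firm Q 54.2 credits, then Firm V 17.4 credits, then Firm L 17.3 credits, then Firm T 14.1 credits, then Firm X 3.1 credits.
Firm Y has the top bid and wins; the price is the second-highest bid, 54.2 credits.
Firm Y's payoff = 58.9 credits − 54.2 credits = 4.7 credits. All other bidders lose, so their payoff is 0.

Firm L 0.0 credits, Firm X 0.0 credits, Firm Q 0.0 credits, Firm T 0.0 credits, Firm V 0.0 credits, Firm Y 4.7 credits.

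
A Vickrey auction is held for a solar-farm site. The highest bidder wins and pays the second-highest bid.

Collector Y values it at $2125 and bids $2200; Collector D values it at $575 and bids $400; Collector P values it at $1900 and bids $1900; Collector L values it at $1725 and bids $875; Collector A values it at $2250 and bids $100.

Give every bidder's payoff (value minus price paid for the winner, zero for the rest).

Collector Y $225, Collector D $0, Collector P $0, Collector L $0, Collector A $0.

Bids in descending order: Collector Y $2200; Collector P $1900; Collector L $875; Collector D $400; Collector A $100.
Collector Y has the top bid and wins; the price is the second-highest bid, $1900.
Collector Y's payoff = $2125 − $1900 = $225. All other bidders lose, so their payoff is 0.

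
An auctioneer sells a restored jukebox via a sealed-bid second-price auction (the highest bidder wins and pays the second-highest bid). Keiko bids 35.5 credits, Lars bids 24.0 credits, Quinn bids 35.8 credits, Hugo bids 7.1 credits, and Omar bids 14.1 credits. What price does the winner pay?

The winner pays 35.5 credits.

Ranking the bids: Quinn 35.8 credits > Keiko 35.5 credits > Lars 24.0 credits > Omar 14.1 credits > Hugo 7.1 credits.
Quinn is the highest bidder, so Quinn wins.
Under the second-price rule, the price is the second-highest bid: 35.5 credits.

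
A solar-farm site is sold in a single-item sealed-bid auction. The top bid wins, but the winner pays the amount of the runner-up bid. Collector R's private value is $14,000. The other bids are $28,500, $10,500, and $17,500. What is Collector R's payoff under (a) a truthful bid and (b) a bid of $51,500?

Truthful: $0; alternative: -$14,500.

The highest competing bid is $28,500.
Bidding truthfully at $14,000: the top bid is $28,500 (a rival), so Collector R loses. Payoff = $0.
Bidding $51,500: Collector R has the top bid, wins, and pays the second-highest bid $28,500. Payoff = $14,000 − $28,500 = -$14,500.
Deviating from a truthful bid can only lose payoff in a second-price auction — never gain.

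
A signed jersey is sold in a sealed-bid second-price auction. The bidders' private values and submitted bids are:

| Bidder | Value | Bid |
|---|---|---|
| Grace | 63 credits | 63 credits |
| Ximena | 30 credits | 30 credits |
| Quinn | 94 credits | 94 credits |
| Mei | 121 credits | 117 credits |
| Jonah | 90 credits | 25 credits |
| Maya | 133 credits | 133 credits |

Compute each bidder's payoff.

Payoffs: Grace 0 credits, Ximena 0 credits, Quinn 0 credits, Mei 0 credits, Jonah 0 credits, Maya 16 credits.

Ranking the bids: Maya 133 credits, then Mei 117 credits, then Quinn 94 credits, then Grace 63 credits, then Ximena 30 credits, then Jonah 25 credits.
Maya has the top bid and wins; the price is the second-highest bid, 117 credits.
Maya's payoff = 133 credits − 117 credits = 16 credits. All other bidders lose, so their payoff is 0.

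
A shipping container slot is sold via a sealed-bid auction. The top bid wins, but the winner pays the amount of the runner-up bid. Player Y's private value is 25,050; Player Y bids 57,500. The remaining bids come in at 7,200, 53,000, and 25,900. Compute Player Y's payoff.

Highest competing bid: 53,000.
Player Y's bid 57,500 is the highest overall, so Player Y wins and pays the second-highest bid, 53,000.
Payoff = value − price = 25,050 − 53,000 = -27,950.

Payoff = -27,950.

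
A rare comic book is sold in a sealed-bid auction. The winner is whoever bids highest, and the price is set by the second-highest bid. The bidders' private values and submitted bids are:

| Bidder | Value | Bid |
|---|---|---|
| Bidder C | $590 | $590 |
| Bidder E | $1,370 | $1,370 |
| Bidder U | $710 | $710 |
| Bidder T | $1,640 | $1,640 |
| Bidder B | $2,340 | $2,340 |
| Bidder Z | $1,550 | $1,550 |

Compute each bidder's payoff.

Bidder C $0, Bidder E $0, Bidder U $0, Bidder T $0, Bidder B $700, Bidder Z $0.

Ordered from highest: Bidder B $2,340 > Bidder T $1,640 > Bidder Z $1,550 > Bidder E $1,370 > Bidder U $710 > Bidder C $590.
Bidder B has the top bid and wins; the price is the second-highest bid, $1,640.
Bidder B's payoff = $2,340 − $1,640 = $700. All other bidders lose, so their payoff is 0.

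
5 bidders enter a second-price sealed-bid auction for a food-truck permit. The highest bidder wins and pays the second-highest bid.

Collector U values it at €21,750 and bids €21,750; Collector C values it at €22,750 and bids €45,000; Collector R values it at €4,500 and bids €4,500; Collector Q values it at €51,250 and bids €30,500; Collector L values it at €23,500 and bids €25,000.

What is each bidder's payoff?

Bids in descending order: Collector C €45,000; Collector Q €30,500; Collector L €25,000; Collector U €21,750; Collector R €4,500.
Collector C has the top bid and wins; the price is the second-highest bid, €30,500.
Collector C's payoff = €22,750 − €30,500 = -€7,750. All other bidders lose, so their payoff is 0.

Payoffs: Collector U €0, Collector C -€7,750, Collector R €0, Collector Q €0, Collector L €0.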